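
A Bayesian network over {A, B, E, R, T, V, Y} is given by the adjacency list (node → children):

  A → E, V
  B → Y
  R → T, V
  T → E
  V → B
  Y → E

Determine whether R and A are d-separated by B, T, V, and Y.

There are 4 undirected paths between R and A; checking each against the conditioning set {B, T, V, Y}:
Path 1: R → V → B → Y → E ← A
  V is a chain here and V is conditioned on, so the path is blocked at V.
Path 2: R → V ← A
  V is a collider and V is conditioned on, which opens it — no node blocks this path, so it is active.
Path 3: R → T → E ← A
  T is a chain here and T is conditioned on, so the path is blocked at T.
Path 4: R → T → E ← Y ← B ← V ← A
  T is a chain here and T is conditioned on, so the path is blocked at T.
Since the path R → V ← A is active, R and A are not d-separated given {B, T, V, Y}.

No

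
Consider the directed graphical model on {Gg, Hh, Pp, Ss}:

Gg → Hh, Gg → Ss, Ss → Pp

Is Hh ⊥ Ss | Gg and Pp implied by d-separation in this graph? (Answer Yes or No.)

Yes

Only one path connects Hh and Ss:
  1. Hh ← Gg → Ss — Gg:fork[blocks] ⇒ blocked
Since every path is blocked, d-separation holds.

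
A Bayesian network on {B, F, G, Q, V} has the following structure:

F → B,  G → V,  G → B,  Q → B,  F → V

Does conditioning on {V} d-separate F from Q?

2 paths connect F and Q; each must be blocked for d-separation to hold:
Path 1: F → B ← Q
  B is a collider here and neither B nor any of its descendants is conditioned on, so the collider stays closed — the path is blocked at B.
Path 2: F → V ← G → B ← Q
  B is a collider here and neither B nor any of its descendants is conditioned on, so the collider stays closed — the path is blocked at B.
All paths are blocked; F ⊥ Q | {V} holds.

Yes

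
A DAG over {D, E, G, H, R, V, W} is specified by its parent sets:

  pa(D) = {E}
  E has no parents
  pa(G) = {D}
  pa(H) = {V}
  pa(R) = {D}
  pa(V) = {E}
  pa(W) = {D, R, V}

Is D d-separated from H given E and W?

We examine all 3 paths between D and H:
Path 1: D ← E → V → H
  E is a fork here and E is conditioned on, so the path is blocked at E.
Path 2: D → R → W ← V → H
  R is a chain and R is not conditioned on; W is a collider and W is conditioned on, which opens it; V is a fork and V is not conditioned on — no node blocks this path, so it is active.
Path 3: D → W ← V → H
  W is a collider and W is conditioned on, which opens it; V is a fork and V is not conditioned on — no node blocks this path, so it is active.
Since the path D → R → W ← V → H is active, D and H are not d-separated given {E, W}.

No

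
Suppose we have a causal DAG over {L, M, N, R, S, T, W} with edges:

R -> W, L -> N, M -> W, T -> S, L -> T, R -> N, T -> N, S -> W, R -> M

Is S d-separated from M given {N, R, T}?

Yes

6 paths connect S and M; each must be blocked for d-separation to hold:
  1. S → W ← M — W:collider[blocks] ⇒ blocked
  2. S → W ← R → M — W:collider[blocks]; R:fork[blocks] ⇒ blocked
  3. S ← T ← L → N ← R → W ← M — T:chain[blocks]; L:fork[open]; N:collider[open]; R:fork[blocks]; W:collider[blocks] ⇒ blocked
  4. S ← T ← L → N ← R → M — T:chain[blocks]; L:fork[open]; N:collider[open]; R:fork[blocks] ⇒ blocked
  5. S ← T → N ← R → W ← M — T:fork[blocks]; N:collider[open]; R:fork[blocks]; W:collider[blocks] ⇒ blocked
  6. S ← T → N ← R → M — T:fork[blocks]; N:collider[open]; R:fork[blocks] ⇒ blocked
All paths are blocked; S ⊥ M | {N, R, T} holds.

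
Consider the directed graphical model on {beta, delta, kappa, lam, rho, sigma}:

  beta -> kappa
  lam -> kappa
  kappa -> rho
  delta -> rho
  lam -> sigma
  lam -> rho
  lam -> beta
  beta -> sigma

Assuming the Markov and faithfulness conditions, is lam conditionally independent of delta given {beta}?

Yes

There are 4 undirected paths between lam and delta; checking each against the conditioning set {beta}:
Path 1: lam → rho ← delta
  rho is a collider here and neither rho nor any of its descendants is conditioned on, so the collider stays closed — the path is blocked at rho.
Path 2: lam → beta → kappa → rho ← delta
  beta is a chain here and beta is conditioned on, so the path is blocked at beta.
Path 3: lam → sigma ← beta → kappa → rho ← delta
  sigma is a collider here and neither sigma nor any of its descendants is conditioned on, so the collider stays closed — the path is blocked at sigma.
Path 4: lam → kappa → rho ← delta
  rho is a collider here and neither rho nor any of its descendants is conditioned on, so the collider stays closed — the path is blocked at rho.
Every path is blocked, so lam and delta are d-separated given {beta}.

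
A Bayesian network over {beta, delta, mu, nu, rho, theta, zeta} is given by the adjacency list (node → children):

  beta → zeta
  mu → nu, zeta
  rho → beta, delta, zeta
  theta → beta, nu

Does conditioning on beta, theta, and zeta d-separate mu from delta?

We examine all 4 paths between mu and delta:
Path 1: mu → nu ← theta → beta → zeta ← rho → delta
  nu is a collider here and neither nu nor any of its descendants is conditioned on, so the collider stays closed — the path is blocked at nu.
Path 2: mu → nu ← theta → beta ← rho → delta
  nu is a collider here and neither nu nor any of its descendants is conditioned on, so the collider stays closed — the path is blocked at nu.
Path 3: mu → zeta ← beta ← rho → delta
  beta is a chain here and beta is conditioned on, so the path is blocked at beta.
Path 4: mu → zeta ← rho → delta
  zeta is a collider and zeta is conditioned on, which opens it; rho is a fork and rho is not conditioned on — no node blocks this path, so it is active.
Because an active path exists, mu and delta are not d-separated.

No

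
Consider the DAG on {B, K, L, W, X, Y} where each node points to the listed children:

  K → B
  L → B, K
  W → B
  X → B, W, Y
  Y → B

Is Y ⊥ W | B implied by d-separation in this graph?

4 paths connect Y and W; each must be blocked for d-separation to hold:
  1. Y → B ← W — B:collider[open] ⇒ active
  2. Y → B ← X → W — B:collider[open]; X:fork[open] ⇒ active
  3. Y ← X → B ← W — X:fork[open]; B:collider[open] ⇒ active
  4. Y ← X → W — X:fork[open] ⇒ active
Because an active path exists, Y and W are not d-separated.

No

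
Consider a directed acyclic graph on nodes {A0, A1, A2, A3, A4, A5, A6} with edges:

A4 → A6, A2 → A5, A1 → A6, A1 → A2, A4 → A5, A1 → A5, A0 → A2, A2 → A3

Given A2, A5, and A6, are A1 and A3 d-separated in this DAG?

Yes

3 paths connect A1 and A3; each must be blocked for d-separation to hold:
Path 1: A1 → A6 ← A4 → A5 ← A2 → A3
  A2 is a fork here and A2 is conditioned on, so the path is blocked at A2.
Path 2: A1 → A2 → A3
  A2 is a chain here and A2 is conditioned on, so the path is blocked at A2.
Path 3: A1 → A5 ← A2 → A3
  A2 is a fork here and A2 is conditioned on, so the path is blocked at A2.
All paths are blocked; A1 ⊥ A3 | {A2, A5, A6} holds.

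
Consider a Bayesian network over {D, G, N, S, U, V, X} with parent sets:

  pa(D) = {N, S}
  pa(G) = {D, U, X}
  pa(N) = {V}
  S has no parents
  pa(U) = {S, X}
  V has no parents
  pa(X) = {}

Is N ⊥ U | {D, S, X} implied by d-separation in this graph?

3 paths connect N and U; each must be blocked for d-separation to hold:
Path 1: N → D ← S → U
  S is a fork here and S is conditioned on, so the path is blocked at S.
Path 2: N → D → G ← U
  D is a chain here and D is conditioned on, so the path is blocked at D.
Path 3: N → D → G ← X → U
  D is a chain here and D is conditioned on, so the path is blocked at D.
Since every path is blocked, d-separation holds.

Yes — N and U are d-separated given {D, S, X}.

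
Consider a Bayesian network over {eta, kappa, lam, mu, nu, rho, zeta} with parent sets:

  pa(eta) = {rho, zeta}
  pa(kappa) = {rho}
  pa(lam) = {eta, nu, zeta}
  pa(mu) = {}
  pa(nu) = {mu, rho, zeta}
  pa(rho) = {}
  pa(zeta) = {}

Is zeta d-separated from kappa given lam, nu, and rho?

There are 6 undirected paths between zeta and kappa; checking each against the conditioning set {lam, nu, rho}:
  1. zeta → lam ← nu ← rho → kappa — lam:collider[open]; nu:chain[blocks]; rho:fork[blocks] ⇒ blocked
  2. zeta → lam ← eta ← rho → kappa — lam:collider[open]; eta:chain[open]; rho:fork[blocks] ⇒ blocked
  3. zeta → nu → lam ← eta ← rho → kappa — nu:chain[blocks]; lam:collider[open]; eta:chain[open]; rho:fork[blocks] ⇒ blocked
  4. zeta → nu ← rho → kappa — nu:collider[open]; rho:fork[blocks] ⇒ blocked
  5. zeta → eta → lam ← nu ← rho → kappa — eta:chain[open]; lam:collider[open]; nu:chain[blocks]; rho:fork[blocks] ⇒ blocked
  6. zeta → eta ← rho → kappa — eta:collider[open]; rho:fork[blocks] ⇒ blocked
Every path is blocked, so zeta and kappa are d-separated given {lam, nu, rho}.

Yes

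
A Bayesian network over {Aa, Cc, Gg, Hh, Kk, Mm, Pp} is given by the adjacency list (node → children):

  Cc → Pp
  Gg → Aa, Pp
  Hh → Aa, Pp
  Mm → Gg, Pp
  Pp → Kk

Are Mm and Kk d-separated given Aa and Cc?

There are 3 undirected paths between Mm and Kk; checking each against the conditioning set {Aa, Cc}:
Path 1: Mm → Pp → Kk
  Pp is a chain and Pp is not conditioned on — no node blocks this path, so it is active.
Path 2: Mm → Gg → Aa ← Hh → Pp → Kk
  Gg is a chain and Gg is not conditioned on; Aa is a collider and Aa is conditioned on, which opens it; Hh is a fork and Hh is not conditioned on; Pp is a chain and Pp is not conditioned on — no node blocks this path, so it is active.
Path 3: Mm → Gg → Pp → Kk
  Gg is a chain and Gg is not conditioned on; Pp is a chain and Pp is not conditioned on — no node blocks this path, so it is active.
At least one path is unblocked, so d-separation fails.

No — Mm and Kk are not d-separated given {Aa, Cc}.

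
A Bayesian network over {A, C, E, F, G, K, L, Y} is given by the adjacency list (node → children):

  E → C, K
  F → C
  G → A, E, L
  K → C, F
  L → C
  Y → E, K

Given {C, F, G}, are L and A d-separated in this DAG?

6 paths connect L and A; each must be blocked for d-separation to hold:
  1. L → C ← K ← E ← G → A — C:collider[open]; K:chain[open]; E:chain[open]; G:fork[blocks] ⇒ blocked
  2. L → C ← K ← Y → E ← G → A — C:collider[open]; K:chain[open]; Y:fork[open]; E:collider[open]; G:fork[blocks] ⇒ blocked
  3. L → C ← E ← G → A — C:collider[open]; E:chain[open]; G:fork[blocks] ⇒ blocked
  4. L → C ← F ← K ← E ← G → A — C:collider[open]; F:chain[blocks]; K:chain[open]; E:chain[open]; G:fork[blocks] ⇒ blocked
  5. L → C ← F ← K ← Y → E ← G → A — C:collider[open]; F:chain[blocks]; K:chain[open]; Y:fork[open]; E:collider[open]; G:fork[blocks] ⇒ blocked
  6. L ← G → A — G:fork[blocks] ⇒ blocked
All paths are blocked; L ⊥ A | {C, F, G} holds.

Yes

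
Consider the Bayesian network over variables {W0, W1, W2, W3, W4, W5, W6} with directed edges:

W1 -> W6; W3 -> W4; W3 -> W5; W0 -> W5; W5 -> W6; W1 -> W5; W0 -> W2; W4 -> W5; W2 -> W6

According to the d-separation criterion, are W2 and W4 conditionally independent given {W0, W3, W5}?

Yes

There are 6 undirected paths between W2 and W4; checking each against the conditioning set {W0, W3, W5}:
Path 1: W2 → W6 ← W1 → W5 ← W3 → W4
  W6 is a collider here and neither W6 nor any of its descendants is conditioned on, so the collider stays closed — the path is blocked at W6.
Path 2: W2 → W6 ← W1 → W5 ← W4
  W6 is a collider here and neither W6 nor any of its descendants is conditioned on, so the collider stays closed — the path is blocked at W6.
Path 3: W2 → W6 ← W5 ← W3 → W4
  W6 is a collider here and neither W6 nor any of its descendants is conditioned on, so the collider stays closed — the path is blocked at W6.
Path 4: W2 → W6 ← W5 ← W4
  W6 is a collider here and neither W6 nor any of its descendants is conditioned on, so the collider stays closed — the path is blocked at W6.
Path 5: W2 ← W0 → W5 ← W3 → W4
  W0 is a fork here and W0 is conditioned on, so the path is blocked at W0.
Path 6: W2 ← W0 → W5 ← W4
  W0 is a fork here and W0 is conditioned on, so the path is blocked at W0.
Since every path is blocked, d-separation holds.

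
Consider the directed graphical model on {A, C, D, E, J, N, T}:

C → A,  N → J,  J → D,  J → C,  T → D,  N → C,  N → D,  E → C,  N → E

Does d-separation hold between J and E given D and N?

Yes — J and E are d-separated given {D, N}.

We examine all 6 paths between J and E:
Path 1: J ← N → C ← E
  N is a fork here and N is conditioned on, so the path is blocked at N.
Path 2: J ← N → E
  N is a fork here and N is conditioned on, so the path is blocked at N.
Path 3: J → D ← N → C ← E
  N is a fork here and N is conditioned on, so the path is blocked at N.
Path 4: J → D ← N → E
  N is a fork here and N is conditioned on, so the path is blocked at N.
Path 5: J → C ← N → E
  C is a collider here and neither C nor any of its descendants is conditioned on, so the collider stays closed — the path is blocked at C.
Path 6: J → C ← E
  C is a collider here and neither C nor any of its descendants is conditioned on, so the collider stays closed — the path is blocked at C.
All paths are blocked; J ⊥ E | {D, N} holds.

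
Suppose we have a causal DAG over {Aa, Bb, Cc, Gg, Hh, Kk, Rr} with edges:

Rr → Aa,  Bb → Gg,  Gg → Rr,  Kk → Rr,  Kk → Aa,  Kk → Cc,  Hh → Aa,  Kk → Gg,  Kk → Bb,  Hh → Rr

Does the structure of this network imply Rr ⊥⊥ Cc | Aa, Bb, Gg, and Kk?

We examine all 5 paths between Rr and Cc:
  1. Rr → Aa ← Kk → Cc — Aa:collider[open]; Kk:fork[blocks] ⇒ blocked
  2. Rr ← Kk → Cc — Kk:fork[blocks] ⇒ blocked
  3. Rr ← Hh → Aa ← Kk → Cc — Hh:fork[open]; Aa:collider[open]; Kk:fork[blocks] ⇒ blocked
  4. Rr ← Gg ← Kk → Cc — Gg:chain[blocks]; Kk:fork[blocks] ⇒ blocked
  5. Rr ← Gg ← Bb ← Kk → Cc — Gg:chain[blocks]; Bb:chain[blocks]; Kk:fork[blocks] ⇒ blocked
All paths are blocked; Rr ⊥ Cc | {Aa, Bb, Gg, Kk} holds.

Yes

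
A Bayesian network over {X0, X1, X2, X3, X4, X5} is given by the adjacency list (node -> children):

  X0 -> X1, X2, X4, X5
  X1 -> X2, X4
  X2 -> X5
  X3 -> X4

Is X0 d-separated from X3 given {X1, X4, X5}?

No — X0 and X3 are not d-separated given {X1, X4, X5}.

We examine all 4 paths between X0 and X3:
Path 1: X0 → X1 → X4 ← X3
  X1 is a chain here and X1 is conditioned on, so the path is blocked at X1.
Path 2: X0 → X2 ← X1 → X4 ← X3
  X1 is a fork here and X1 is conditioned on, so the path is blocked at X1.
Path 3: X0 → X5 ← X2 ← X1 → X4 ← X3
  X1 is a fork here and X1 is conditioned on, so the path is blocked at X1.
Path 4: X0 → X4 ← X3
  X4 is a collider and X4 is conditioned on, which opens it — no node blocks this path, so it is active.
Since the path X0 → X4 ← X3 is active, X0 and X3 are not d-separated given {X1, X4, X5}.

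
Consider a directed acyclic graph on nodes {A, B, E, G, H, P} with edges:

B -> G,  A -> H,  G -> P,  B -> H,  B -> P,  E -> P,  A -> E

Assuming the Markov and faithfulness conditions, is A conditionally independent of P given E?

3 paths connect A and P; each must be blocked for d-separation to hold:
Path 1: A → H ← B → G → P
  H is a collider here and neither H nor any of its descendants is conditioned on, so the collider stays closed — the path is blocked at H.
Path 2: A → H ← B → P
  H is a collider here and neither H nor any of its descendants is conditioned on, so the collider stays closed — the path is blocked at H.
Path 3: A → E → P
  E is a chain here and E is conditioned on, so the path is blocked at E.
Since every path is blocked, d-separation holds.

Yes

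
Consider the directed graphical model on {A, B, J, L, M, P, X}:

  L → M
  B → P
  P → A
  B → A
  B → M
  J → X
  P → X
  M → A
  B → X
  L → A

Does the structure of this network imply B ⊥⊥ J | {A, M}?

Yes — B and J are d-separated given {A, M}.

There are 5 undirected paths between B and J; checking each against the conditioning set {A, M}:
Path 1: B → P → X ← J
  X is a collider here and neither X nor any of its descendants is conditioned on, so the collider stays closed — the path is blocked at X.
Path 2: B → M ← L → A ← P → X ← J
  X is a collider here and neither X nor any of its descendants is conditioned on, so the collider stays closed — the path is blocked at X.
Path 3: B → M → A ← P → X ← J
  M is a chain here and M is conditioned on, so the path is blocked at M.
Path 4: B → X ← J
  X is a collider here and neither X nor any of its descendants is conditioned on, so the collider stays closed — the path is blocked at X.
Path 5: B → A ← P → X ← J
  X is a collider here and neither X nor any of its descendants is conditioned on, so the collider stays closed — the path is blocked at X.
All paths are blocked; B ⊥ J | {A, M} holds.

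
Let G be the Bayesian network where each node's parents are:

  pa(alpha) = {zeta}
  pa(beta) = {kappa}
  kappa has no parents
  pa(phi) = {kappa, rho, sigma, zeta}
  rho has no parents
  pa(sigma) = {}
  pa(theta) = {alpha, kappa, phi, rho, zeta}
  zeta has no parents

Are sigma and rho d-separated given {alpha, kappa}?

Yes

We examine all 5 paths between sigma and rho:
  1. sigma → phi ← kappa → theta ← rho — phi:collider[blocks]; kappa:fork[blocks]; theta:collider[blocks] ⇒ blocked
  2. sigma → phi ← rho — phi:collider[blocks] ⇒ blocked
  3. sigma → phi ← zeta → alpha → theta ← rho — phi:collider[blocks]; zeta:fork[open]; alpha:chain[blocks]; theta:collider[blocks] ⇒ blocked
  4. sigma → phi ← zeta → theta ← rho — phi:collider[blocks]; zeta:fork[open]; theta:collider[blocks] ⇒ blocked
  5. sigma → phi → theta ← rho — phi:chain[open]; theta:collider[blocks] ⇒ blocked
Since every path is blocked, d-separation holds.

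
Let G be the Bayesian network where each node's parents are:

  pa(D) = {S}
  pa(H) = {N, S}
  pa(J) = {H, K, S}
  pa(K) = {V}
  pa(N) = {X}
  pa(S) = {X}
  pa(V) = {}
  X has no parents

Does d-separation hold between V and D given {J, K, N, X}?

Yes

Enumerating the 3 paths from V to D and testing each for blocking by {J, K, N, X}:
Path 1: V → K → J ← H ← N ← X → S → D
  K is a chain here and K is conditioned on, so the path is blocked at K.
Path 2: V → K → J ← H ← S → D
  K is a chain here and K is conditioned on, so the path is blocked at K.
Path 3: V → K → J ← S → D
  K is a chain here and K is conditioned on, so the path is blocked at K.
All paths are blocked; V ⊥ D | {J, K, N, X} holds.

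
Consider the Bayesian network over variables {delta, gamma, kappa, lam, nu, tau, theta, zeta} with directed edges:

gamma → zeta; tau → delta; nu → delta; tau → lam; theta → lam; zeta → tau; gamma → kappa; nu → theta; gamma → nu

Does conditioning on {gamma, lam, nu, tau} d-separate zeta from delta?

We examine all 4 paths between zeta and delta:
Path 1: zeta → tau → lam ← theta ← nu → delta
  tau is a chain here and tau is conditioned on, so the path is blocked at tau.
Path 2: zeta → tau → delta
  tau is a chain here and tau is conditioned on, so the path is blocked at tau.
Path 3: zeta ← gamma → nu → delta
  gamma is a fork here and gamma is conditioned on, so the path is blocked at gamma.
Path 4: zeta ← gamma → nu → theta → lam ← tau → delta
  gamma is a fork here and gamma is conditioned on, so the path is blocked at gamma.
Since every path is blocked, d-separation holds.

Yes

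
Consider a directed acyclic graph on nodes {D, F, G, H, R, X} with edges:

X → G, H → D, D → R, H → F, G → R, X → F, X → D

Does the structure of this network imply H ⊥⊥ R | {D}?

Enumerating the 4 paths from H to R and testing each for blocking by {D}:
Path 1: H → F ← X → G → R
  F is a collider here and neither F nor any of its descendants is conditioned on, so the collider stays closed — the path is blocked at F.
Path 2: H → F ← X → D → R
  F is a collider here and neither F nor any of its descendants is conditioned on, so the collider stays closed — the path is blocked at F.
Path 3: H → D → R
  D is a chain here and D is conditioned on, so the path is blocked at D.
Path 4: H → D ← X → G → R
  D is a collider and D is conditioned on, which opens it; X is a fork and X is not conditioned on; G is a chain and G is not conditioned on — no node blocks this path, so it is active.
Since the path H → D ← X → G → R is active, H and R are not d-separated given {D}.

No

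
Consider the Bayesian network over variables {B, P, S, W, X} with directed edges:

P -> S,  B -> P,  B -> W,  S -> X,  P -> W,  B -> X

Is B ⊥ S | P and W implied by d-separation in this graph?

Enumerating the 3 paths from B to S and testing each for blocking by {P, W}:
  1. B → P → S — P:chain[blocks] ⇒ blocked
  2. B → X ← S — X:collider[blocks] ⇒ blocked
  3. B → W ← P → S — W:collider[open]; P:fork[blocks] ⇒ blocked
Every path is blocked, so B and S are d-separated given {P, W}.

Yes — B and S are d-separated given {P, W}.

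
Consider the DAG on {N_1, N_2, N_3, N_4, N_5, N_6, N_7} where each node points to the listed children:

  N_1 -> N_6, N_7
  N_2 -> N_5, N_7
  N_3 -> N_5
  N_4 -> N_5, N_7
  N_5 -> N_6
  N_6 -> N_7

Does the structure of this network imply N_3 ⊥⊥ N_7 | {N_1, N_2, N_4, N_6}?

Yes — N_3 and N_7 are d-separated given {N_1, N_2, N_4, N_6}.

4 paths connect N_3 and N_7; each must be blocked for d-separation to hold:
Path 1: N_3 → N_5 ← N_2 → N_7
  N_2 is a fork here and N_2 is conditioned on, so the path is blocked at N_2.
Path 2: N_3 → N_5 ← N_4 → N_7
  N_4 is a fork here and N_4 is conditioned on, so the path is blocked at N_4.
Path 3: N_3 → N_5 → N_6 → N_7
  N_6 is a chain here and N_6 is conditioned on, so the path is blocked at N_6.
Path 4: N_3 → N_5 → N_6 ← N_1 → N_7
  N_1 is a fork here and N_1 is conditioned on, so the path is blocked at N_1.
Since every path is blocked, d-separation holds.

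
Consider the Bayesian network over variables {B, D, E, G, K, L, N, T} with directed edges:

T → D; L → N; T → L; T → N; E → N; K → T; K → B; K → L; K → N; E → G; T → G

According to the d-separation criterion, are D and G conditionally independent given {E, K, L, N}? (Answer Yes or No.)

No

Enumerating the 6 paths from D to G and testing each for blocking by {E, K, L, N}:
  1. D ← T → G — T:fork[open] ⇒ active
  2. D ← T → L → N ← E → G — T:fork[open]; L:chain[blocks]; N:collider[open]; E:fork[blocks] ⇒ blocked
  3. D ← T → L ← K → N ← E → G — T:fork[open]; L:collider[open]; K:fork[blocks]; N:collider[open]; E:fork[blocks] ⇒ blocked
  4. D ← T → N ← E → G — T:fork[open]; N:collider[open]; E:fork[blocks] ⇒ blocked
  5. D ← T ← K → L → N ← E → G — T:chain[open]; K:fork[blocks]; L:chain[blocks]; N:collider[open]; E:fork[blocks] ⇒ blocked
  6. D ← T ← K → N ← E → G — T:chain[open]; K:fork[blocks]; N:collider[open]; E:fork[blocks] ⇒ blocked
Because an active path exists, D and G are not d-separated.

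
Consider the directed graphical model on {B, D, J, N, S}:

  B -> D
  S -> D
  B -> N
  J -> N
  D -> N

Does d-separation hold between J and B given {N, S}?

No

We examine all 2 paths between J and B:
  1. J → N ← B — N:collider[open] ⇒ active
  2. J → N ← D ← B — N:collider[open]; D:chain[open] ⇒ active
At least one path is unblocked, so d-separation fails.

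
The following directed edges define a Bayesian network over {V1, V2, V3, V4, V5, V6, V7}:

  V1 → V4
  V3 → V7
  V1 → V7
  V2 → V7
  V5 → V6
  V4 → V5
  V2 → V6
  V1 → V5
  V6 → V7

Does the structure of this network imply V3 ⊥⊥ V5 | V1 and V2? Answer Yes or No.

We examine all 4 paths between V3 and V5:
Path 1: V3 → V7 ← V1 → V5
  V7 is a collider here and neither V7 nor any of its descendants is conditioned on, so the collider stays closed — the path is blocked at V7.
Path 2: V3 → V7 ← V1 → V4 → V5
  V7 is a collider here and neither V7 nor any of its descendants is conditioned on, so the collider stays closed — the path is blocked at V7.
Path 3: V3 → V7 ← V2 → V6 ← V5
  V7 is a collider here and neither V7 nor any of its descendants is conditioned on, so the collider stays closed — the path is blocked at V7.
Path 4: V3 → V7 ← V6 ← V5
  V7 is a collider here and neither V7 nor any of its descendants is conditioned on, so the collider stays closed — the path is blocked at V7.
Every path is blocked, so V3 and V5 are d-separated given {V1, V2}.

Yes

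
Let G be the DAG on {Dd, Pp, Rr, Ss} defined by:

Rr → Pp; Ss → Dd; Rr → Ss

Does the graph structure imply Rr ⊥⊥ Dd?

There is one path between Rr and Dd:
  1. Rr → Ss → Dd — Ss:chain[open] ⇒ active
At least one path is unblocked, so d-separation fails.

No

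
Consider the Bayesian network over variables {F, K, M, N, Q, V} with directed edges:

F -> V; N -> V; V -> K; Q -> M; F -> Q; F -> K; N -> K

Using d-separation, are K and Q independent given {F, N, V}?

Enumerating the 3 paths from K to Q and testing each for blocking by {F, N, V}:
Path 1: K ← F → Q
  F is a fork here and F is conditioned on, so the path is blocked at F.
Path 2: K ← N → V ← F → Q
  N is a fork here and N is conditioned on, so the path is blocked at N.
Path 3: K ← V ← F → Q
  V is a chain here and V is conditioned on, so the path is blocked at V.
Since every path is blocked, d-separation holds.

Yes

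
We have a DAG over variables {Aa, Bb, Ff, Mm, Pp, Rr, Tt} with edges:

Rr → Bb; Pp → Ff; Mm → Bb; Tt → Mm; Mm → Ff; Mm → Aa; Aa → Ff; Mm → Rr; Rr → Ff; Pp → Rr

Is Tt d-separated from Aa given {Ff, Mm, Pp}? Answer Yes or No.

Yes — Tt and Aa are d-separated given {Ff, Mm, Pp}.

6 paths connect Tt and Aa; each must be blocked for d-separation to hold:
  1. Tt → Mm → Aa — Mm:chain[blocks] ⇒ blocked
  2. Tt → Mm → Rr ← Pp → Ff ← Aa — Mm:chain[blocks]; Rr:collider[open]; Pp:fork[blocks]; Ff:collider[open] ⇒ blocked
  3. Tt → Mm → Rr → Ff ← Aa — Mm:chain[blocks]; Rr:chain[open]; Ff:collider[open] ⇒ blocked
  4. Tt → Mm → Bb ← Rr ← Pp → Ff ← Aa — Mm:chain[blocks]; Bb:collider[blocks]; Rr:chain[open]; Pp:fork[blocks]; Ff:collider[open] ⇒ blocked
  5. Tt → Mm → Bb ← Rr → Ff ← Aa — Mm:chain[blocks]; Bb:collider[blocks]; Rr:fork[open]; Ff:collider[open] ⇒ blocked
  6. Tt → Mm → Ff ← Aa — Mm:chain[blocks]; Ff:collider[open] ⇒ blocked
Every path is blocked, so Tt and Aa are d-separated given {Ff, Mm, Pp}.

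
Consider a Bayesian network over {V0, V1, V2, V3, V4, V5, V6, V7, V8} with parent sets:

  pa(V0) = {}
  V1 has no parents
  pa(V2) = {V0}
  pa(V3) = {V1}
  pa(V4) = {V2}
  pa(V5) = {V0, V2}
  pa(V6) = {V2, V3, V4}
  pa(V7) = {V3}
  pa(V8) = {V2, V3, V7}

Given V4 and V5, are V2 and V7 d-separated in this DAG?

Yes

Enumerating the 6 paths from V2 to V7 and testing each for blocking by {V4, V5}:
  1. V2 → V8 ← V7 — V8:collider[blocks] ⇒ blocked
  2. V2 → V8 ← V3 → V7 — V8:collider[blocks]; V3:fork[open] ⇒ blocked
  3. V2 → V6 ← V3 → V8 ← V7 — V6:collider[blocks]; V3:fork[open]; V8:collider[blocks] ⇒ blocked
  4. V2 → V6 ← V3 → V7 — V6:collider[blocks]; V3:fork[open] ⇒ blocked
  5. V2 → V4 → V6 ← V3 → V8 ← V7 — V4:chain[blocks]; V6:collider[blocks]; V3:fork[open]; V8:collider[blocks] ⇒ blocked
  6. V2 → V4 → V6 ← V3 → V7 — V4:chain[blocks]; V6:collider[blocks]; V3:fork[open] ⇒ blocked
Every path is blocked, so V2 and V7 are d-separated given {V4, V5}.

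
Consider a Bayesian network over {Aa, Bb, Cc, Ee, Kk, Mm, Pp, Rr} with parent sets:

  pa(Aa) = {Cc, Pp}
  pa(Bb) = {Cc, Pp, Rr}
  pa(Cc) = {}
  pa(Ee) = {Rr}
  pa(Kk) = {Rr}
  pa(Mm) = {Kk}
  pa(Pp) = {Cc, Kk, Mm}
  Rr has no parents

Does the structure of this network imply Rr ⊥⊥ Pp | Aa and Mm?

No

There are 5 undirected paths between Rr and Pp; checking each against the conditioning set {Aa, Mm}:
  1. Rr → Bb ← Cc → Aa ← Pp — Bb:collider[blocks]; Cc:fork[open]; Aa:collider[open] ⇒ blocked
  2. Rr → Bb ← Cc → Pp — Bb:collider[blocks]; Cc:fork[open] ⇒ blocked
  3. Rr → Bb ← Pp — Bb:collider[blocks] ⇒ blocked
  4. Rr → Kk → Pp — Kk:chain[open] ⇒ active
  5. Rr → Kk → Mm → Pp — Kk:chain[open]; Mm:chain[blocks] ⇒ blocked
Since the path Rr → Kk → Pp is active, Rr and Pp are not d-separated given {Aa, Mm}.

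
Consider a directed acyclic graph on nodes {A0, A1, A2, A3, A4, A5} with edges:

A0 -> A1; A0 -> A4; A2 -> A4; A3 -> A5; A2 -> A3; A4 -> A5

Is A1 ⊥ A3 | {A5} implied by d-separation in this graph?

Enumerating the 2 paths from A1 to A3 and testing each for blocking by {A5}:
Path 1: A1 ← A0 → A4 ← A2 → A3
  A0 is a fork and A0 is not conditioned on; A4 is a collider and its descendant A5 is conditioned on, which opens it; A2 is a fork and A2 is not conditioned on — no node blocks this path, so it is active.
Path 2: A1 ← A0 → A4 → A5 ← A3
  A0 is a fork and A0 is not conditioned on; A4 is a chain and A4 is not conditioned on; A5 is a collider and A5 is conditioned on, which opens it — no node blocks this path, so it is active.
Because an active path exists, A1 and A3 are not d-separated.

No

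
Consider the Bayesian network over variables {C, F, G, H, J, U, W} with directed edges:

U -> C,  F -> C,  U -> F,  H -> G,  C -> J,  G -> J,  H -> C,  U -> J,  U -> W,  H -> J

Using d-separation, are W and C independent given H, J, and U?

Yes — W and C are d-separated given {H, J, U}.

There are 5 undirected paths between W and C; checking each against the conditioning set {H, J, U}:
Path 1: W ← U → F → C
  U is a fork here and U is conditioned on, so the path is blocked at U.
Path 2: W ← U → J ← H → C
  U is a fork here and U is conditioned on, so the path is blocked at U.
Path 3: W ← U → J ← C
  U is a fork here and U is conditioned on, so the path is blocked at U.
Path 4: W ← U → J ← G ← H → C
  U is a fork here and U is conditioned on, so the path is blocked at U.
Path 5: W ← U → C
  U is a fork here and U is conditioned on, so the path is blocked at U.
All paths are blocked; W ⊥ C | {H, J, U} holds.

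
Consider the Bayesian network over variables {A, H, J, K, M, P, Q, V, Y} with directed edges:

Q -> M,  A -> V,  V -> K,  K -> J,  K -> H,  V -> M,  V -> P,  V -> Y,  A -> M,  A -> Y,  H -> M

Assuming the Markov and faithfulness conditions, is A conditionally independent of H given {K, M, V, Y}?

No

Enumerating the 6 paths from A to H and testing each for blocking by {K, M, V, Y}:
Path 1: A → Y ← V → K → H
  V is a fork here and V is conditioned on, so the path is blocked at V.
Path 2: A → Y ← V → M ← H
  V is a fork here and V is conditioned on, so the path is blocked at V.
Path 3: A → M ← V → K → H
  V is a fork here and V is conditioned on, so the path is blocked at V.
Path 4: A → M ← H
  M is a collider and M is conditioned on, which opens it — no node blocks this path, so it is active.
Path 5: A → V → K → H
  V is a chain here and V is conditioned on, so the path is blocked at V.
Path 6: A → V → M ← H
  V is a chain here and V is conditioned on, so the path is blocked at V.
Because an active path exists, A and H are not d-separated.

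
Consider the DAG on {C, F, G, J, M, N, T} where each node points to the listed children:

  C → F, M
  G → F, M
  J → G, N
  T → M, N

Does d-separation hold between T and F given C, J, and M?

No

There are 4 undirected paths between T and F; checking each against the conditioning set {C, J, M}:
Path 1: T → M ← C → F
  C is a fork here and C is conditioned on, so the path is blocked at C.
Path 2: T → M ← G → F
  M is a collider and M is conditioned on, which opens it; G is a fork and G is not conditioned on — no node blocks this path, so it is active.
Path 3: T → N ← J → G → M ← C → F
  N is a collider here and neither N nor any of its descendants is conditioned on, so the collider stays closed — the path is blocked at N.
Path 4: T → N ← J → G → F
  N is a collider here and neither N nor any of its descendants is conditioned on, so the collider stays closed — the path is blocked at N.
Because an active path exists, T and F are not d-separated.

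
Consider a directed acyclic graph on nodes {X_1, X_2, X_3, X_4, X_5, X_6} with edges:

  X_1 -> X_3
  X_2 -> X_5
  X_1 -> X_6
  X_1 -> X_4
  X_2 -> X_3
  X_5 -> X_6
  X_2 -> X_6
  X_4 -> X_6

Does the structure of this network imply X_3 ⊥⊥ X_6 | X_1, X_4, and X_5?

Enumerating the 4 paths from X_3 to X_6 and testing each for blocking by {X_1, X_4, X_5}:
Path 1: X_3 ← X_1 → X_6
  X_1 is a fork here and X_1 is conditioned on, so the path is blocked at X_1.
Path 2: X_3 ← X_1 → X_4 → X_6
  X_1 is a fork here and X_1 is conditioned on, so the path is blocked at X_1.
Path 3: X_3 ← X_2 → X_5 → X_6
  X_5 is a chain here and X_5 is conditioned on, so the path is blocked at X_5.
Path 4: X_3 ← X_2 → X_6
  X_2 is a fork and X_2 is not conditioned on — no node blocks this path, so it is active.
Because an active path exists, X_3 and X_6 are not d-separated.

No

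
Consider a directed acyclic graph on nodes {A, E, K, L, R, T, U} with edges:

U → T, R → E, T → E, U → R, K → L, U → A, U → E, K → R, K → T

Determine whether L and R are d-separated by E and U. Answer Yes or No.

No

We examine all 5 paths between L and R:
Path 1: L ← K → R
  K is a fork and K is not conditioned on — no node blocks this path, so it is active.
Path 2: L ← K → T ← U → R
  U is a fork here and U is conditioned on, so the path is blocked at U.
Path 3: L ← K → T ← U → E ← R
  U is a fork here and U is conditioned on, so the path is blocked at U.
Path 4: L ← K → T → E ← R
  K is a fork and K is not conditioned on; T is a chain and T is not conditioned on; E is a collider and E is conditioned on, which opens it — no node blocks this path, so it is active.
Path 5: L ← K → T → E ← U → R
  U is a fork here and U is conditioned on, so the path is blocked at U.
Since the path L ← K → R is active, L and R are not d-separated given {E, U}.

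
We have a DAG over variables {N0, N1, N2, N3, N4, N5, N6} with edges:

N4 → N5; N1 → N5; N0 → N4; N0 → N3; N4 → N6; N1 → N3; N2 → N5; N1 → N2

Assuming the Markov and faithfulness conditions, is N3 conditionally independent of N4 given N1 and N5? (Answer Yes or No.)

No

Enumerating the 3 paths from N3 to N4 and testing each for blocking by {N1, N5}:
  1. N3 ← N0 → N4 — N0:fork[open] ⇒ active
  2. N3 ← N1 → N5 ← N4 — N1:fork[blocks]; N5:collider[open] ⇒ blocked
  3. N3 ← N1 → N2 → N5 ← N4 — N1:fork[blocks]; N2:chain[open]; N5:collider[open] ⇒ blocked
At least one path is unblocked, so d-separation fails.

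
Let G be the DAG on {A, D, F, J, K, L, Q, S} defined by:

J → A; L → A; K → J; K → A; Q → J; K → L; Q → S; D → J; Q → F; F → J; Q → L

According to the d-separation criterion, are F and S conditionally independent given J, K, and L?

No — F and S are not d-separated given {J, K, L}.

We examine all 6 paths between F and S:
  1. F ← Q → S — Q:fork[open] ⇒ active
  2. F → J → A ← L ← Q → S — J:chain[blocks]; A:collider[blocks]; L:chain[blocks]; Q:fork[open] ⇒ blocked
  3. F → J → A ← K → L ← Q → S — J:chain[blocks]; A:collider[blocks]; K:fork[blocks]; L:collider[open]; Q:fork[open] ⇒ blocked
  4. F → J ← Q → S — J:collider[open]; Q:fork[open] ⇒ active
  5. F → J ← K → L ← Q → S — J:collider[open]; K:fork[blocks]; L:collider[open]; Q:fork[open] ⇒ blocked
  6. F → J ← K → A ← L ← Q → S — J:collider[open]; K:fork[blocks]; A:collider[blocks]; L:chain[blocks]; Q:fork[open] ⇒ blocked
Because an active path exists, F and S are not d-separated.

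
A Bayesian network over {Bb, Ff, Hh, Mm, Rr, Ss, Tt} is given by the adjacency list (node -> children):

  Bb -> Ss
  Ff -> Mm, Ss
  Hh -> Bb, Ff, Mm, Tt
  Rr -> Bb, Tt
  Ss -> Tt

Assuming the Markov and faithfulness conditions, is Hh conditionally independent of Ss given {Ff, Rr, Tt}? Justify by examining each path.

There are 6 undirected paths between Hh and Ss; checking each against the conditioning set {Ff, Rr, Tt}:
  1. Hh → Tt ← Ss — Tt:collider[open] ⇒ active
  2. Hh → Tt ← Rr → Bb → Ss — Tt:collider[open]; Rr:fork[blocks]; Bb:chain[open] ⇒ blocked
  3. Hh → Bb → Ss — Bb:chain[open] ⇒ active
  4. Hh → Bb ← Rr → Tt ← Ss — Bb:collider[open]; Rr:fork[blocks]; Tt:collider[open] ⇒ blocked
  5. Hh → Mm ← Ff → Ss — Mm:collider[blocks]; Ff:fork[blocks] ⇒ blocked
  6. Hh → Ff → Ss — Ff:chain[blocks] ⇒ blocked
Since the path Hh → Tt ← Ss is active, Hh and Ss are not d-separated given {Ff, Rr, Tt}.

No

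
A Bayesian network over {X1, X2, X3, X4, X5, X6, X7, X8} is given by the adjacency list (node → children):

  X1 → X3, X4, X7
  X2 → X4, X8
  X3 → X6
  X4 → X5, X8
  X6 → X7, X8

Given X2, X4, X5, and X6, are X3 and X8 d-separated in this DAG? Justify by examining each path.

Yes — X3 and X8 are d-separated given {X2, X4, X5, X6}.

Enumerating the 6 paths from X3 to X8 and testing each for blocking by {X2, X4, X5, X6}:
  1. X3 → X6 → X8 — X6:chain[blocks] ⇒ blocked
  2. X3 → X6 → X7 ← X1 → X4 ← X2 → X8 — X6:chain[blocks]; X7:collider[blocks]; X1:fork[open]; X4:collider[open]; X2:fork[blocks] ⇒ blocked
  3. X3 → X6 → X7 ← X1 → X4 → X8 — X6:chain[blocks]; X7:collider[blocks]; X1:fork[open]; X4:chain[blocks] ⇒ blocked
  4. X3 ← X1 → X7 ← X6 → X8 — X1:fork[open]; X7:collider[blocks]; X6:fork[blocks] ⇒ blocked
  5. X3 ← X1 → X4 ← X2 → X8 — X1:fork[open]; X4:collider[open]; X2:fork[blocks] ⇒ blocked
  6. X3 ← X1 → X4 → X8 — X1:fork[open]; X4:chain[blocks] ⇒ blocked
All paths are blocked; X3 ⊥ X8 | {X2, X4, X5, X6} holds.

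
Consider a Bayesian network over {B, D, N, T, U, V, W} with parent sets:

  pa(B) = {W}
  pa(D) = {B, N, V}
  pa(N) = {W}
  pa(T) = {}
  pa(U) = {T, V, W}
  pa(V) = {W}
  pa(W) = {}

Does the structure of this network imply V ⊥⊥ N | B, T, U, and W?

Enumerating the 6 paths from V to N and testing each for blocking by {B, T, U, W}:
  1. V → D ← B ← W → N — D:collider[blocks]; B:chain[blocks]; W:fork[blocks] ⇒ blocked
  2. V → D ← N — D:collider[blocks] ⇒ blocked
  3. V → U ← W → B → D ← N — U:collider[open]; W:fork[blocks]; B:chain[blocks]; D:collider[blocks] ⇒ blocked
  4. V → U ← W → N — U:collider[open]; W:fork[blocks] ⇒ blocked
  5. V ← W → B → D ← N — W:fork[blocks]; B:chain[blocks]; D:collider[blocks] ⇒ blocked
  6. V ← W → N — W:fork[blocks] ⇒ blocked
All paths are blocked; V ⊥ N | {B, T, U, W} holds.

Yes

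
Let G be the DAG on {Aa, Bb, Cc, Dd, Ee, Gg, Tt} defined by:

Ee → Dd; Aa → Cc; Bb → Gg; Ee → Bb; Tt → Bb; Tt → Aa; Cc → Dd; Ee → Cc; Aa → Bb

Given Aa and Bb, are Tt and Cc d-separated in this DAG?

No

Enumerating the 6 paths from Tt to Cc and testing each for blocking by {Aa, Bb}:
Path 1: Tt → Bb ← Ee → Dd ← Cc
  Dd is a collider here and neither Dd nor any of its descendants is conditioned on, so the collider stays closed — the path is blocked at Dd.
Path 2: Tt → Bb ← Ee → Cc
  Bb is a collider and Bb is conditioned on, which opens it; Ee is a fork and Ee is not conditioned on — no node blocks this path, so it is active.
Path 3: Tt → Bb ← Aa → Cc
  Aa is a fork here and Aa is conditioned on, so the path is blocked at Aa.
Path 4: Tt → Aa → Bb ← Ee → Dd ← Cc
  Aa is a chain here and Aa is conditioned on, so the path is blocked at Aa.
Path 5: Tt → Aa → Bb ← Ee → Cc
  Aa is a chain here and Aa is conditioned on, so the path is blocked at Aa.
Path 6: Tt → Aa → Cc
  Aa is a chain here and Aa is conditioned on, so the path is blocked at Aa.
Because an active path exists, Tt and Cc are not d-separated.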